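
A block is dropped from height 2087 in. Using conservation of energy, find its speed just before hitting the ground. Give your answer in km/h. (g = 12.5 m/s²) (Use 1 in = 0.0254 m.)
Convert to SI: h = 53.0098 m
mgh = ½mv² ⇒ v = √(2gh) = √(2·12.5·53.0098) = 36.4039 m/s = 131.1 km/h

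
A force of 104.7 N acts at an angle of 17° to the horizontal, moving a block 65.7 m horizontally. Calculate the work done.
W = F·d·cosθ = (104.7)(65.7)cos(17°) = 6578 J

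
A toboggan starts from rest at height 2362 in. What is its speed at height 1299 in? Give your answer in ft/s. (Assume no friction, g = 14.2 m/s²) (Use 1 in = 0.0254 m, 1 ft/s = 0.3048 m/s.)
Convert to SI: h₁−h₂ = 27.0002 m
mgh₁ = mgh₂ + ½mv² ⇒ v = √(2g(h₁−h₂)) = √(2·14.2·27.0002) = 27.6913 m/s = 90.85 ft/s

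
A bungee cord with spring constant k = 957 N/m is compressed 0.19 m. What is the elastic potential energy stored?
PE = ½kx² = ½(957)(0.19)² = 17.27 J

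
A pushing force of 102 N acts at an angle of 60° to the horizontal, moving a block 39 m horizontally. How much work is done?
W = F·d·cosθ = (102)(39)cos(60°) = 1989 J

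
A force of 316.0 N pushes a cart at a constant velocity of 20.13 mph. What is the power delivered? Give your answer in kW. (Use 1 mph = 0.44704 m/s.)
Convert to SI: F = 316.0 N, v = 8.99892 m/s
P = Fv = (316.0)(8.99892) = 2843.66 W = 2.844 kW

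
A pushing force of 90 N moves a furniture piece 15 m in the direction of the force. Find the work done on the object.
W = F·d = (90)(15) = 1350 J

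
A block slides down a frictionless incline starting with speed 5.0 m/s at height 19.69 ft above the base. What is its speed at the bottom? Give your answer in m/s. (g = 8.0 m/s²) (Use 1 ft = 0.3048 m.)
Convert to SI: v₀ = 5.0 m/s, h = 6.00151 m
½mv₀² + mgh = ½mv² ⇒ v = √(v₀² + 2gh) = √(5.0² + 2·8.0·6.00151) = 11.0 m/s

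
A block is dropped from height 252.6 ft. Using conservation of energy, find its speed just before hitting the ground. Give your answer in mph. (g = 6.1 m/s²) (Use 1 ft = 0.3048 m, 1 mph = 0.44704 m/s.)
Convert to SI: h = 76.9925 m
mgh = ½mv² ⇒ v = √(2gh) = √(2·6.1·76.9925) = 30.6481 m/s = 68.56 mph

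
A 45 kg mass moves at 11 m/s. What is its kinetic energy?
KE = ½mv² = ½(45)(11)² = 2722.5 J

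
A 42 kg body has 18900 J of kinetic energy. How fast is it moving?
v = √(2·KE/m) = √(2·18900/42) = 30.0 m/s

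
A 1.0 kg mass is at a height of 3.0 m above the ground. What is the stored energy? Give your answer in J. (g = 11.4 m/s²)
PE = mgh = (1.0)(11.4)(3.0) = 34.2 J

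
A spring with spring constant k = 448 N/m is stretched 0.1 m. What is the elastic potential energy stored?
PE = ½kx² = ½(448)(0.1)² = 2.24 J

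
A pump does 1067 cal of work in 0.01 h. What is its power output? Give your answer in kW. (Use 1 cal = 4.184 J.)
Convert to SI: W = 4464.33 J, t = 36.0 s
P = W/t = 4464.33/36.0 = 124.009 W = 0.124 kW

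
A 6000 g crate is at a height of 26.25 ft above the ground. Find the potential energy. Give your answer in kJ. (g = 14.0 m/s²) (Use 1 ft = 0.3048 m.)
Convert to SI: m = 6.0 kg, h = 8.001 m
PE = mgh = (6.0)(14.0)(8.001) = 672.084 J = 0.6721 kJ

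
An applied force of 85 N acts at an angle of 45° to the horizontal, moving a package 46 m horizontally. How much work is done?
W = F·d·cosθ = (85)(46)cos(45°) = 2765 J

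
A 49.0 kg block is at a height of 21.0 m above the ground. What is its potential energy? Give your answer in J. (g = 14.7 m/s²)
PE = mgh = (49.0)(14.7)(21.0) = 15130 J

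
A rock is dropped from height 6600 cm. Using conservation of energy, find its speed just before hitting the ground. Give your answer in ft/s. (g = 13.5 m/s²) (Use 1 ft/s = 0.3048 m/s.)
Convert to SI: h = 66.0 m
mgh = ½mv² ⇒ v = √(2gh) = √(2·13.5·66.0) = 42.2137 m/s = 138.5 ft/s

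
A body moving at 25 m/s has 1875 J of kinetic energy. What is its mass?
m = 2·KE/v² = 2·1875/(25)² = 6.0 kg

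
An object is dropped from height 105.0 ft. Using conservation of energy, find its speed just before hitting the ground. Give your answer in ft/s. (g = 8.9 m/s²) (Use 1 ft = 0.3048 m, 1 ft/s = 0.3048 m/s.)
Convert to SI: h = 32.004 m
mgh = ½mv² ⇒ v = √(2gh) = √(2·8.9·32.004) = 23.8678 m/s = 78.31 ft/s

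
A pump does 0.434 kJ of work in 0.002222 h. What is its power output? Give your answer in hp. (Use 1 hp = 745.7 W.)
Convert to SI: W = 434.0 J, t = 7.9992 s
P = W/t = 434.0/7.9992 = 54.2554 W = 0.07276 hp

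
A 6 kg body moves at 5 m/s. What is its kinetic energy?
KE = ½mv² = ½(6)(5)² = 75.0 J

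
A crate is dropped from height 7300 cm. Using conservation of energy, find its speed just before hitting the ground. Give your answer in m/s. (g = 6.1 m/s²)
Convert to SI: h = 73.0 m
mgh = ½mv² ⇒ v = √(2gh) = √(2·6.1·73.0) = 29.84 m/s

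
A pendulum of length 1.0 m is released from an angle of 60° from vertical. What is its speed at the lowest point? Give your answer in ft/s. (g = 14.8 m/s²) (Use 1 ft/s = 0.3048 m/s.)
h = L(1 − cosθ) = 1.0(1 − cos60°) = 0.5 m
v = √(2gh) = √(2·14.8·0.5) = 3.84708 m/s = 12.62 ft/s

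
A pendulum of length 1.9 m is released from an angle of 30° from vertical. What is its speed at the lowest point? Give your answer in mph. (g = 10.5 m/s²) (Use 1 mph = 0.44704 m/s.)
h = L(1 − cosθ) = 1.9(1 − cos30°) = 0.254552 m
v = √(2gh) = √(2·10.5·0.254552) = 2.31205 m/s = 5.172 mph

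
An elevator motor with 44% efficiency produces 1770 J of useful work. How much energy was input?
W_in = W_out/η = 1770/0.44 = 4023 J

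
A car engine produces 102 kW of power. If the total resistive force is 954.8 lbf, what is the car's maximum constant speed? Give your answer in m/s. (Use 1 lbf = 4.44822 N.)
Convert to SI: F = 4247.16 N
P = Fv ⇒ v = P/F = 102000 W/4247.16 N = 24.02 m/s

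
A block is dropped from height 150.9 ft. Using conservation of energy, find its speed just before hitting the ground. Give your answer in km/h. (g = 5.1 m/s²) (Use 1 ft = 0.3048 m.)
Convert to SI: h = 45.9943 m
mgh = ½mv² ⇒ v = √(2gh) = √(2·5.1·45.9943) = 21.6597 m/s = 77.97 km/h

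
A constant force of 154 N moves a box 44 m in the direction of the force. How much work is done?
W = F·d = (154)(44) = 6776 J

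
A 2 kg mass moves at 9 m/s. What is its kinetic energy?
KE = ½mv² = ½(2)(9)² = 81.0 J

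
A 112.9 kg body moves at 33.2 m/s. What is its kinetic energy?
KE = ½mv² = ½(112.9)(33.2)² = 62220 J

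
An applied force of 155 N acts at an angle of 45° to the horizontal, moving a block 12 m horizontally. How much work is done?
W = F·d·cosθ = (155)(12)cos(45°) = 1315 J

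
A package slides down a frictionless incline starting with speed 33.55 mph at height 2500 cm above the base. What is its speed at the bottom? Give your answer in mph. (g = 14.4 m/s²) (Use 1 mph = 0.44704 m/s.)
Convert to SI: v₀ = 14.9982 m/s, h = 25.0 m
½mv₀² + mgh = ½mv² ⇒ v = √(v₀² + 2gh) = √(14.9982² + 2·14.4·25.0) = 30.74 m/s = 68.76 mph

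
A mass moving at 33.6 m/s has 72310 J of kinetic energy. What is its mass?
m = 2·KE/v² = 2·72310/(33.6)² = 128.1 kg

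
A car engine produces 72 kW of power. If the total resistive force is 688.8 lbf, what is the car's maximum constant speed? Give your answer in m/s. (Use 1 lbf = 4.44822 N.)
Convert to SI: F = 3063.93 N
P = Fv ⇒ v = P/F = 72000 W/3063.93 N = 23.5 m/s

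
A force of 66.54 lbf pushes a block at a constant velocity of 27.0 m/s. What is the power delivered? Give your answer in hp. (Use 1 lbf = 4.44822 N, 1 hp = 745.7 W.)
Convert to SI: F = 295.985 N, v = 27.0 m/s
P = Fv = (295.985)(27.0) = 7991.58 W = 10.72 hp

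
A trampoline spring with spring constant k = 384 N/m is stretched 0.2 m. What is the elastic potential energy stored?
PE = ½kx² = ½(384)(0.2)² = 7.68 J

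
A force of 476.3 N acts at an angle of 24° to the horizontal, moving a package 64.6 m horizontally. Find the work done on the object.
W = F·d·cosθ = (476.3)(64.6)cos(24°) = 28110 J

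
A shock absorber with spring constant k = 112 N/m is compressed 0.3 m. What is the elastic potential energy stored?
PE = ½kx² = ½(112)(0.3)² = 5.04 J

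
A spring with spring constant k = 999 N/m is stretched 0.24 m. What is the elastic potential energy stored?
PE = ½kx² = ½(999)(0.24)² = 28.77 J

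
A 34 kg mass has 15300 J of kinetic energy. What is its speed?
v = √(2·KE/m) = √(2·15300/34) = 30.0 m/s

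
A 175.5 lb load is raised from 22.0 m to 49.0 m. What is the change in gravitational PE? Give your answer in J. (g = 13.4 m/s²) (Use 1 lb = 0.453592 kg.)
Convert to SI: m = 79.6054 kg, Δh = 27.0 m
ΔPE = mgΔh = (79.6054)(13.4)(27.0) = 28800 J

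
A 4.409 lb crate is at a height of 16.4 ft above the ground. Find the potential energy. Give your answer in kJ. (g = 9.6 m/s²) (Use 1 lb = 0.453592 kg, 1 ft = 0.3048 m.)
Convert to SI: m = 1.99989 kg, h = 4.99872 m
PE = mgh = (1.99989)(9.6)(4.99872) = 95.97 J = 0.09597 kJ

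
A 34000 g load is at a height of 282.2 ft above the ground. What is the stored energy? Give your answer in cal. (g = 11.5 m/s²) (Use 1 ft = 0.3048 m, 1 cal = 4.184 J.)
Convert to SI: m = 34.0 kg, h = 86.0146 m
PE = mgh = (34.0)(11.5)(86.0146) = 33631.7 J = 8038 cal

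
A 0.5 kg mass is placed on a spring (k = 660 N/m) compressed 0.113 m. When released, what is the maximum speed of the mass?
½kx² = ½mv² ⇒ v = x√(k/m) = (0.113)√(660/0.5) = 4.105 m/s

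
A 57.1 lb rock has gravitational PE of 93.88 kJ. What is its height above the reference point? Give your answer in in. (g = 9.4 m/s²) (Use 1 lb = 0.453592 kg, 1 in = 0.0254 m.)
Convert to SI: m = 25.9001 kg, PE = 93880.0 J
h = PE/(mg) = 93880.0/(25.9001·9.4) = 385.606 m = 15180 in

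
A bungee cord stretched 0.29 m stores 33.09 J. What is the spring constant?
k = 2·PE/x² = 2·33.09/(0.29)² = 786.9 N/m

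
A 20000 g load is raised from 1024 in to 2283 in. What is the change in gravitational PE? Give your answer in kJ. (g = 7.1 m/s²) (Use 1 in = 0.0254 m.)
Convert to SI: m = 20.0 kg, Δh = 31.9786 m
ΔPE = mgΔh = (20.0)(7.1)(31.9786) = 4540.96 J = 4.541 kJ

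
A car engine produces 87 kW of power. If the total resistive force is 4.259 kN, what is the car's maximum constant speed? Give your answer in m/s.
Convert to SI: F = 4259.0 N
P = Fv ⇒ v = P/F = 87000 W/4259.0 N = 20.43 m/s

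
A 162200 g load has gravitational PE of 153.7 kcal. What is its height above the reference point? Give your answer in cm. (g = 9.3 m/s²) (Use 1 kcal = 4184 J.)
Convert to SI: m = 162.2 kg, PE = 643081 J
h = PE/(mg) = 643081/(162.2·9.3) = 426.316 m = 42630 cm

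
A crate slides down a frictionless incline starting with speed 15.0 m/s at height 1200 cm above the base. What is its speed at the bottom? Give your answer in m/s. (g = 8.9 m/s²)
Convert to SI: v₀ = 15.0 m/s, h = 12.0 m
½mv₀² + mgh = ½mv² ⇒ v = √(v₀² + 2gh) = √(15.0² + 2·8.9·12.0) = 20.94 m/s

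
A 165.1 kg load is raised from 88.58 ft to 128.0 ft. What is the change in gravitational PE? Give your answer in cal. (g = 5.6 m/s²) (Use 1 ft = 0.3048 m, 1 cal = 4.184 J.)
Convert to SI: m = 165.1 kg, Δh = 12.0152 m
ΔPE = mgΔh = (165.1)(5.6)(12.0152) = 11108.8 J = 2655 cal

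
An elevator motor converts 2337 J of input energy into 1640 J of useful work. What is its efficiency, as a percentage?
η = W_out/W_in = 1640/2337 = 70.18%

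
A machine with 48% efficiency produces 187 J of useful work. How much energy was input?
W_in = W_out/η = 187/0.48 = 389.6 J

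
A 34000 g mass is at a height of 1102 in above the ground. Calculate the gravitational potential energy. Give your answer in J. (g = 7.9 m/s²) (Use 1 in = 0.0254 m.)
Convert to SI: m = 34.0 kg, h = 27.9908 m
PE = mgh = (34.0)(7.9)(27.9908) = 7518 J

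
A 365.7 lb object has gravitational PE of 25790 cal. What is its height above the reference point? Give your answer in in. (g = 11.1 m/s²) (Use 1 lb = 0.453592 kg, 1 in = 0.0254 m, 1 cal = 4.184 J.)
Convert to SI: m = 165.879 kg, PE = 107905 J
h = PE/(mg) = 107905/(165.879·11.1) = 58.6043 m = 2307 in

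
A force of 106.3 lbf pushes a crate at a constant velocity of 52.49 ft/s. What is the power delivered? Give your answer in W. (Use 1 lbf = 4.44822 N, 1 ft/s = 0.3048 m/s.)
Convert to SI: F = 472.846 N, v = 15.999 m/s
P = Fv = (472.846)(15.999) = 7565 W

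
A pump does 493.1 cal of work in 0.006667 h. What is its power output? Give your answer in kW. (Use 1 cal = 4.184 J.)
Convert to SI: W = 2063.13 J, t = 24.0012 s
P = W/t = 2063.13/24.0012 = 85.9595 W = 0.08596 kW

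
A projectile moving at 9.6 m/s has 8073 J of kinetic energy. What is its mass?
m = 2·KE/v² = 2·8073/(9.6)² = 175.2 kg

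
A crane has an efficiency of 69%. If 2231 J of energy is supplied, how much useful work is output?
W_out = η·W_in = 0.69·2231 = 1539.39 J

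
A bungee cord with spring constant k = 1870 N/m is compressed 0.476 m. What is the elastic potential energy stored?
PE = ½kx² = ½(1870)(0.476)² = 211.8 J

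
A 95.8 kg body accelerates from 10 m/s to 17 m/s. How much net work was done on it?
W = ΔKE = ½m(v₂² − v₁²) = ½(95.8)(17² − 10²) = 9053.1 J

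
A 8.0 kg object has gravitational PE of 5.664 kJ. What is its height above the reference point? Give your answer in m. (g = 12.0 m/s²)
Convert to SI: m = 8.0 kg, PE = 5664.0 J
h = PE/(mg) = 5664.0/(8.0·12.0) = 59.0 m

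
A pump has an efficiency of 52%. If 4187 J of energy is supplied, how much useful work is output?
W_out = η·W_in = 0.52·4187 = 2177.24 J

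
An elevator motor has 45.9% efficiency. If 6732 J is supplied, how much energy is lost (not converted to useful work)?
W_lost = W_in(1 − η) = 6732·(1 − 0.459) = 3642 J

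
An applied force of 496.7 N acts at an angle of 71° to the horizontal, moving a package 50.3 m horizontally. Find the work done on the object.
W = F·d·cosθ = (496.7)(50.3)cos(71°) = 8134 J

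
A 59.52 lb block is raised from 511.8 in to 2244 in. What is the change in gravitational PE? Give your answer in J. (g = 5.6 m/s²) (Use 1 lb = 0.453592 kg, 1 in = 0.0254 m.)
Convert to SI: m = 26.9978 kg, Δh = 43.9979 m
ΔPE = mgΔh = (26.9978)(5.6)(43.9979) = 6652 J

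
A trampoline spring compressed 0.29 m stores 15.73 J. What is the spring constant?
k = 2·PE/x² = 2·15.73/(0.29)² = 374.1 N/m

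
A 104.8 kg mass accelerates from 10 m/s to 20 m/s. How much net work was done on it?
W = ΔKE = ½m(v₂² − v₁²) = ½(104.8)(20² − 10²) = 15720.0 J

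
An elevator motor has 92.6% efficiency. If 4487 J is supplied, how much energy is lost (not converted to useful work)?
W_lost = W_in(1 − η) = 4487·(1 − 0.926) = 332.0 J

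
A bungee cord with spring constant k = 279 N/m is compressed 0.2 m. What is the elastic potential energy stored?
PE = ½kx² = ½(279)(0.2)² = 5.58 J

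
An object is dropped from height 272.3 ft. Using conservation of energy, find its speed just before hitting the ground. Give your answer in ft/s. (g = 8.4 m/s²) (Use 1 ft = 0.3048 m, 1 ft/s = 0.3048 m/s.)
Convert to SI: h = 82.997 m
mgh = ½mv² ⇒ v = √(2gh) = √(2·8.4·82.997) = 37.341 m/s = 122.5 ft/s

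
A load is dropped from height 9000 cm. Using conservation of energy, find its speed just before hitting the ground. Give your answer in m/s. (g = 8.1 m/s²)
Convert to SI: h = 90.0 m
mgh = ½mv² ⇒ v = √(2gh) = √(2·8.1·90.0) = 38.18 m/s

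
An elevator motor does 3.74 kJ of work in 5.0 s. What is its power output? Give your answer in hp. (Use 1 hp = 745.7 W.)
Convert to SI: W = 3740.0 J, t = 5.0 s
P = W/t = 3740.0/5.0 = 748.0 W = 1.003 hp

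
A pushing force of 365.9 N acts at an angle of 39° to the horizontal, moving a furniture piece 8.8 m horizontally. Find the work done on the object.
W = F·d·cosθ = (365.9)(8.8)cos(39°) = 2502 J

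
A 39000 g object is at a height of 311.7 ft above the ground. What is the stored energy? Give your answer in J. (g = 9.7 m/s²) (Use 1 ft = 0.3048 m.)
Convert to SI: m = 39.0 kg, h = 95.0062 m
PE = mgh = (39.0)(9.7)(95.0062) = 35940 J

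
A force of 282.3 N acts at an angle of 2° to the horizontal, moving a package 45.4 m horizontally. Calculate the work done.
W = F·d·cosθ = (282.3)(45.4)cos(2°) = 12810 J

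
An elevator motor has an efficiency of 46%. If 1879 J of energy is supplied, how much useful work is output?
W_out = η·W_in = 0.46·1879 = 864.34 J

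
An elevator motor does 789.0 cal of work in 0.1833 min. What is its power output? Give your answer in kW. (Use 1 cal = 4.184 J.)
Convert to SI: W = 3301.18 J, t = 10.998 s
P = W/t = 3301.18/10.998 = 300.161 W = 0.3002 kW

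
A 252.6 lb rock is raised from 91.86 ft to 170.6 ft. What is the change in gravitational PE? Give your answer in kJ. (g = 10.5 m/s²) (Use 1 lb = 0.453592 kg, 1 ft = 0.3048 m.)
Convert to SI: m = 114.577 kg, Δh = 24.0 m
ΔPE = mgΔh = (114.577)(10.5)(24.0) = 28873.4 J = 28.87 kJ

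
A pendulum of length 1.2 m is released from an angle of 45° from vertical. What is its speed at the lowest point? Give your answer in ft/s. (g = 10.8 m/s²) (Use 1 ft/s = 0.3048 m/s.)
h = L(1 − cosθ) = 1.2(1 − cos45°) = 0.351472 m
v = √(2gh) = √(2·10.8·0.351472) = 2.75532 m/s = 9.04 ft/s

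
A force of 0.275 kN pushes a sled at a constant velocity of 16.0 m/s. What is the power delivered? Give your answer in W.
Convert to SI: F = 275.0 N, v = 16.0 m/s
P = Fv = (275.0)(16.0) = 4400 W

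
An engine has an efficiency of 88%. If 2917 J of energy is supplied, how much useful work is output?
W_out = η·W_in = 0.88·2917 = 2566.96 J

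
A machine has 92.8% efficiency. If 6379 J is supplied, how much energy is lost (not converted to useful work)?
W_lost = W_in(1 − η) = 6379·(1 − 0.928) = 459.3 J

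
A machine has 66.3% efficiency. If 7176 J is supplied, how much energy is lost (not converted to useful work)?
W_lost = W_in(1 − η) = 7176·(1 − 0.663) = 2418 J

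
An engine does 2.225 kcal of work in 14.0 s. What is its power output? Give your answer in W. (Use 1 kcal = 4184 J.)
Convert to SI: W = 9309.4 J, t = 14.0 s
P = W/t = 9309.4/14.0 = 665.0 W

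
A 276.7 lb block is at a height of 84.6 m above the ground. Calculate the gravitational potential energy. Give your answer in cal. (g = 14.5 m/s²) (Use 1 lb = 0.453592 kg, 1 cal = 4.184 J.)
Convert to SI: m = 125.509 kg, h = 84.6 m
PE = mgh = (125.509)(14.5)(84.6) = 153962 J = 36800 cal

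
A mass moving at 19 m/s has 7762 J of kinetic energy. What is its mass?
m = 2·KE/v² = 2·7762/(19)² = 43.0 kg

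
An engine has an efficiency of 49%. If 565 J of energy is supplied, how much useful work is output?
W_out = η·W_in = 0.49·565 = 276.85 J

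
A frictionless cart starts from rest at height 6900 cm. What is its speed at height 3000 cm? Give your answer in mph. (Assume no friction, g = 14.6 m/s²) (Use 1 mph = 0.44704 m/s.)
Convert to SI: h₁−h₂ = 39.0 m
mgh₁ = mgh₂ + ½mv² ⇒ v = √(2g(h₁−h₂)) = √(2·14.6·39.0) = 33.7461 m/s = 75.49 mph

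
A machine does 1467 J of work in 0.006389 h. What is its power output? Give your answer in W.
Convert to SI: W = 1467.0 J, t = 23.0004 s
P = W/t = 1467.0/23.0004 = 63.78 W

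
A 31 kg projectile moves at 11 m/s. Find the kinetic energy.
KE = ½mv² = ½(31)(11)² = 1875.5 J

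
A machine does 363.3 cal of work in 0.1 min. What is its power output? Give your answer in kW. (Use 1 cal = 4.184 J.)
Convert to SI: W = 1520.05 J, t = 6.0 s
P = W/t = 1520.05/6.0 = 253.341 W = 0.2533 kW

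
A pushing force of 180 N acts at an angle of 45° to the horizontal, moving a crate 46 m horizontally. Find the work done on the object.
W = F·d·cosθ = (180)(46)cos(45°) = 5855 J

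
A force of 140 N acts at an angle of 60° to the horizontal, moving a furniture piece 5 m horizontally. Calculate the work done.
W = F·d·cosθ = (140)(5)cos(60°) = 350.0 J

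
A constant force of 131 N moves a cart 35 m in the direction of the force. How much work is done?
W = F·d = (131)(35) = 4585 J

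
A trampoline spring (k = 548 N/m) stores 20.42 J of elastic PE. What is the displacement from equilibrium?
x = √(2·PE/k) = √(2·20.42/548) = 0.273 m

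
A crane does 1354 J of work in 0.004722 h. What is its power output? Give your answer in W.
Convert to SI: W = 1354.0 J, t = 16.9992 s
P = W/t = 1354.0/16.9992 = 79.65 W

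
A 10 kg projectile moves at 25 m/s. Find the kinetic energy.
KE = ½mv² = ½(10)(25)² = 3125.0 J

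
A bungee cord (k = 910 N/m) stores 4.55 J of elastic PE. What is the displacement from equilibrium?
x = √(2·PE/k) = √(2·4.55/910) = 0.1 m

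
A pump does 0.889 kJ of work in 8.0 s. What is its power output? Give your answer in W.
Convert to SI: W = 889.0 J, t = 8.0 s
P = W/t = 889.0/8.0 = 111.1 W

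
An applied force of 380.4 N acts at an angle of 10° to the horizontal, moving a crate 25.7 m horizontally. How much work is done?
W = F·d·cosθ = (380.4)(25.7)cos(10°) = 9628 J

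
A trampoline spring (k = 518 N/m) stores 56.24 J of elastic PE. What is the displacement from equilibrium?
x = √(2·PE/k) = √(2·56.24/518) = 0.466 m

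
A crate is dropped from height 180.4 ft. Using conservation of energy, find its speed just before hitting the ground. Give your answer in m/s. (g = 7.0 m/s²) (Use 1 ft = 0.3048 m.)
Convert to SI: h = 54.9859 m
mgh = ½mv² ⇒ v = √(2gh) = √(2·7.0·54.9859) = 27.75 m/s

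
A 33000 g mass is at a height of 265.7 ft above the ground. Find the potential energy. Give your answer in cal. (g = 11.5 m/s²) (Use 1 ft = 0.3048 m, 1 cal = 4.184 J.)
Convert to SI: m = 33.0 kg, h = 80.9854 m
PE = mgh = (33.0)(11.5)(80.9854) = 30733.9 J = 7346 cal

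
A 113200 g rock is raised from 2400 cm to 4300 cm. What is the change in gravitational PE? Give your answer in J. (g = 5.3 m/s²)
Convert to SI: m = 113.2 kg, Δh = 19.0 m
ΔPE = mgΔh = (113.2)(5.3)(19.0) = 11400 J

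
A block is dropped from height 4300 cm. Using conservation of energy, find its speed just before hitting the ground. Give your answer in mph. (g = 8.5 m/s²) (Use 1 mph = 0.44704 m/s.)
Convert to SI: h = 43.0 m
mgh = ½mv² ⇒ v = √(2gh) = √(2·8.5·43.0) = 27.037 m/s = 60.48 mph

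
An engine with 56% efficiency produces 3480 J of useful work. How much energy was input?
W_in = W_out/η = 3480/0.56 = 6214 J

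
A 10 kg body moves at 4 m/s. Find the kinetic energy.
KE = ½mv² = ½(10)(4)² = 80.0 J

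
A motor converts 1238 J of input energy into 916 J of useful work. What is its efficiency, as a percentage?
η = W_out/W_in = 916/1238 = 73.99%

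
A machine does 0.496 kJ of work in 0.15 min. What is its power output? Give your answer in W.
Convert to SI: W = 496.0 J, t = 9.0 s
P = W/t = 496.0/9.0 = 55.11 W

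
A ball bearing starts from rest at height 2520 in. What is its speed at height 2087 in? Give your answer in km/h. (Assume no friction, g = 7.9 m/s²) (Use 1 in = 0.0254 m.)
Convert to SI: h₁−h₂ = 10.9982 m
mgh₁ = mgh₂ + ½mv² ⇒ v = √(2g(h₁−h₂)) = √(2·7.9·10.9982) = 13.1822 m/s = 47.46 km/h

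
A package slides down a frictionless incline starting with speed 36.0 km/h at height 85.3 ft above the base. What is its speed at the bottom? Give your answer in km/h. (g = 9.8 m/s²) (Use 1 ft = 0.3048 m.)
Convert to SI: v₀ = 10.0 m/s, h = 25.9994 m
½mv₀² + mgh = ½mv² ⇒ v = √(v₀² + 2gh) = √(10.0² + 2·9.8·25.9994) = 24.6899 m/s = 88.88 km/h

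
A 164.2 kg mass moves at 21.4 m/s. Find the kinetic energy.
KE = ½mv² = ½(164.2)(21.4)² = 37600 J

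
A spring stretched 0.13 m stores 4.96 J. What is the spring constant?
k = 2·PE/x² = 2·4.96/(0.13)² = 587.0 N/m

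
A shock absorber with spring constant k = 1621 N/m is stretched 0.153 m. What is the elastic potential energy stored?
PE = ½kx² = ½(1621)(0.153)² = 18.97 J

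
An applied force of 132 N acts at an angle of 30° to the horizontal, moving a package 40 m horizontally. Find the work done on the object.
W = F·d·cosθ = (132)(40)cos(30°) = 4573 J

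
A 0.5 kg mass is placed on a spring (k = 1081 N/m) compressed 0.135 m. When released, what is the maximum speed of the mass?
½kx² = ½mv² ⇒ v = x√(k/m) = (0.135)√(1081/0.5) = 6.277 m/s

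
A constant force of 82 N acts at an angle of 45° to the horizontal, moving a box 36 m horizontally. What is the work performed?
W = F·d·cosθ = (82)(36)cos(45°) = 2087 J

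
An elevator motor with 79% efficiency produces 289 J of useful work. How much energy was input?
W_in = W_out/η = 289/0.79 = 365.8 J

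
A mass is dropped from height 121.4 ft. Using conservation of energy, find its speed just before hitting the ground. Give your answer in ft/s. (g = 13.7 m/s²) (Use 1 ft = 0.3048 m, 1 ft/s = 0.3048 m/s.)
Convert to SI: h = 37.0027 m
mgh = ½mv² ⇒ v = √(2gh) = √(2·13.7·37.0027) = 31.8414 m/s = 104.5 ft/s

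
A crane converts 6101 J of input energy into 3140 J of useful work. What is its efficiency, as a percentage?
η = W_out/W_in = 3140/6101 = 51.47%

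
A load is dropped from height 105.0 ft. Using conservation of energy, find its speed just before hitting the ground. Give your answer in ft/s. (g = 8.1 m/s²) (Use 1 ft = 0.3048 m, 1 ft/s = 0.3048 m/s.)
Convert to SI: h = 32.004 m
mgh = ½mv² ⇒ v = √(2gh) = √(2·8.1·32.004) = 22.7698 m/s = 74.7 ft/s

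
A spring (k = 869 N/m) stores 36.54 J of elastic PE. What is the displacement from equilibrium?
x = √(2·PE/k) = √(2·36.54/869) = 0.29 m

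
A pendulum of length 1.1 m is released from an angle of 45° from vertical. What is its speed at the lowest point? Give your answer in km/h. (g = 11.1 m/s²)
h = L(1 − cosθ) = 1.1(1 − cos45°) = 0.322183 m
v = √(2gh) = √(2·11.1·0.322183) = 2.67441 m/s = 9.628 km/h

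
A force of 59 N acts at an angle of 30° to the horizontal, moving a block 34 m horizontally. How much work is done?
W = F·d·cosθ = (59)(34)cos(30°) = 1737 J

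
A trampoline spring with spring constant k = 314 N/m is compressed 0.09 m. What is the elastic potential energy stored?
PE = ½kx² = ½(314)(0.09)² = 1.272 J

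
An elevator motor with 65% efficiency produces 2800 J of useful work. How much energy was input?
W_in = W_out/η = 2800/0.65 = 4308 J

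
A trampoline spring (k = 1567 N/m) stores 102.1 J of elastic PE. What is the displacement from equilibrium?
x = √(2·PE/k) = √(2·102.1/1567) = 0.361 m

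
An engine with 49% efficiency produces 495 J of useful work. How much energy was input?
W_in = W_out/η = 495/0.49 = 1010 J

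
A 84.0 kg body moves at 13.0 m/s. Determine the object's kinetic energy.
KE = ½mv² = ½(84.0)(13.0)² = 7098 J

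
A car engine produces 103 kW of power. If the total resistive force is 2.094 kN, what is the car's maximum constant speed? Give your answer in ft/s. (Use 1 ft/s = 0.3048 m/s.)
Convert to SI: F = 2094.0 N
P = Fv ⇒ v = P/F = 103000 W/2094.0 N = 49.1882 m/s = 161.4 ft/s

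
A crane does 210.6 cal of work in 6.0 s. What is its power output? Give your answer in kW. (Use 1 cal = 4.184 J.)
Convert to SI: W = 881.15 J, t = 6.0 s
P = W/t = 881.15/6.0 = 146.858 W = 0.1469 kW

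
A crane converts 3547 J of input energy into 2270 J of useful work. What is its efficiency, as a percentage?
η = W_out/W_in = 2270/3547 = 64.0%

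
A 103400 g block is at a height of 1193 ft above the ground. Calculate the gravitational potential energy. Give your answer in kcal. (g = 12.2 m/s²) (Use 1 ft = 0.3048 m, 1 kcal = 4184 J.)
Convert to SI: m = 103.4 kg, h = 363.626 m
PE = mgh = (103.4)(12.2)(363.626) = 458707 J = 109.6 kcal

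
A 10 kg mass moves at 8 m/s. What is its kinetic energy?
KE = ½mv² = ½(10)(8)² = 320.0 J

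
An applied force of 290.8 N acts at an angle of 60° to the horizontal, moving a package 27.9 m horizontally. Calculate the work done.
W = F·d·cosθ = (290.8)(27.9)cos(60°) = 4057 J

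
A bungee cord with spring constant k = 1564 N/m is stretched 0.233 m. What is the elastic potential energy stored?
PE = ½kx² = ½(1564)(0.233)² = 42.45 J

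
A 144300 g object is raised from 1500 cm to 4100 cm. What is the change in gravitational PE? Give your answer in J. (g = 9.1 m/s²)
Convert to SI: m = 144.3 kg, Δh = 26.0 m
ΔPE = mgΔh = (144.3)(9.1)(26.0) = 34140 J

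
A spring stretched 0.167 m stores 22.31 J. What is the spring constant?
k = 2·PE/x² = 2·22.31/(0.167)² = 1600 N/m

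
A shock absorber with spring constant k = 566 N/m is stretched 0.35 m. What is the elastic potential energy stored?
PE = ½kx² = ½(566)(0.35)² = 34.67 J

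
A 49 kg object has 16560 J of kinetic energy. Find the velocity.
v = √(2·KE/m) = √(2·16560/49) = 26.0 m/s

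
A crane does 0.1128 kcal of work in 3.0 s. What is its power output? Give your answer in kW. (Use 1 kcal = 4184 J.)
Convert to SI: W = 471.955 J, t = 3.0 s
P = W/t = 471.955/3.0 = 157.318 W = 0.1573 kW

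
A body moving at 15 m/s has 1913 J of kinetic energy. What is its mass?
m = 2·KE/v² = 2·1913/(15)² = 17.0 kg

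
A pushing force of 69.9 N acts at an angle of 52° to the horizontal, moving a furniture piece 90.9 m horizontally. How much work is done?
W = F·d·cosθ = (69.9)(90.9)cos(52°) = 3912 J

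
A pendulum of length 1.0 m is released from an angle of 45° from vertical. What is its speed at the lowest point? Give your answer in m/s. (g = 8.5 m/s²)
h = L(1 − cosθ) = 1.0(1 − cos45°) = 0.292893 m
v = √(2gh) = √(2·8.5·0.292893) = 2.231 m/s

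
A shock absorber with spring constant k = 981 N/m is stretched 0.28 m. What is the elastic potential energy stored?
PE = ½kx² = ½(981)(0.28)² = 38.46 J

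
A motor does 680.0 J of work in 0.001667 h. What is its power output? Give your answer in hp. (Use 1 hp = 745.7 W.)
Convert to SI: W = 680.0 J, t = 6.0012 s
P = W/t = 680.0/6.0012 = 113.311 W = 0.152 hp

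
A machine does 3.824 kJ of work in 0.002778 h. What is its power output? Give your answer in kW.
Convert to SI: W = 3824.0 J, t = 10.0008 s
P = W/t = 3824.0/10.0008 = 382.369 W = 0.3824 kW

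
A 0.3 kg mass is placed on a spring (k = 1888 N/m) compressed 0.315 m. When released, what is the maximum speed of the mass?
½kx² = ½mv² ⇒ v = x√(k/m) = (0.315)√(1888/0.3) = 24.99 m/s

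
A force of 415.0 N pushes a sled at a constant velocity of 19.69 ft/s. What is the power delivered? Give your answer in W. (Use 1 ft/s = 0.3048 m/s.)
Convert to SI: F = 415.0 N, v = 6.00151 m/s
P = Fv = (415.0)(6.00151) = 2491 W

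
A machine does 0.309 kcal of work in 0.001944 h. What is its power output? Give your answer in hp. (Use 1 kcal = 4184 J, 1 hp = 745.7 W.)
Convert to SI: W = 1292.86 J, t = 6.9984 s
P = W/t = 1292.86/6.9984 = 184.736 W = 0.2477 hp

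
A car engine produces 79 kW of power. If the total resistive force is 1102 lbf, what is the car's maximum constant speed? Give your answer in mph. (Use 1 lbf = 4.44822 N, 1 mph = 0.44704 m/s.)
Convert to SI: F = 4901.94 N
P = Fv ⇒ v = P/F = 79000 W/4901.94 N = 16.1161 m/s = 36.05 mph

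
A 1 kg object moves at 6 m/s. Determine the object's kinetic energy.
KE = ½mv² = ½(1)(6)² = 18.0 J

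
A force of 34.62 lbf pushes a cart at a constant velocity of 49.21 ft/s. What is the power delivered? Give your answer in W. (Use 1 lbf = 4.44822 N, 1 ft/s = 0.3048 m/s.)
Convert to SI: F = 153.997 N, v = 14.9992 m/s
P = Fv = (153.997)(14.9992) = 2310 W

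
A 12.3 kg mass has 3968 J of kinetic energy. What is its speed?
v = √(2·KE/m) = √(2·3968/12.3) = 25.4 m/s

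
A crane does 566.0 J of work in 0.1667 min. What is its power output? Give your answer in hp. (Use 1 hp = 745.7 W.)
Convert to SI: W = 566.0 J, t = 10.002 s
P = W/t = 566.0/10.002 = 56.5887 W = 0.07589 hp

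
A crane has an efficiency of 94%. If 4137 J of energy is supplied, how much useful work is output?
W_out = η·W_in = 0.94·4137 = 3888.78 J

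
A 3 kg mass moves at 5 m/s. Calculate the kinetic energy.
KE = ½mv² = ½(3)(5)² = 37.5 J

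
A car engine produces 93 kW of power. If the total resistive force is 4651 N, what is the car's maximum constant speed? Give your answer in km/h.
P = Fv ⇒ v = P/F = 93000 W/4651.0 N = 19.9957 m/s = 71.98 km/h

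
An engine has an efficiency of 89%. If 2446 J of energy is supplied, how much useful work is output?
W_out = η·W_in = 0.89·2446 = 2176.94 J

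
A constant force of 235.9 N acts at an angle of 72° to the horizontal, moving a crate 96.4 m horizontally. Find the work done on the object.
W = F·d·cosθ = (235.9)(96.4)cos(72°) = 7027 J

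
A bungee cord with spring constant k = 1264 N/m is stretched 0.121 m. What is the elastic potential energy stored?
PE = ½kx² = ½(1264)(0.121)² = 9.253 J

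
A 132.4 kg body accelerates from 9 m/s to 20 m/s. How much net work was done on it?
W = ΔKE = ½m(v₂² − v₁²) = ½(132.4)(20² − 9²) = 21117.8 J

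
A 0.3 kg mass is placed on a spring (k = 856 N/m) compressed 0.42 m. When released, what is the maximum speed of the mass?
½kx² = ½mv² ⇒ v = x√(k/m) = (0.42)√(856/0.3) = 22.43 m/s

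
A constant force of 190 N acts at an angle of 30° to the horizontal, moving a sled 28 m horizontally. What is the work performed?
W = F·d·cosθ = (190)(28)cos(30°) = 4607 J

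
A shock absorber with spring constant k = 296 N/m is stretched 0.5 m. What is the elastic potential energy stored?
PE = ½kx² = ½(296)(0.5)² = 37.0 J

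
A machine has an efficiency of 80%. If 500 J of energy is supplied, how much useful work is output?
W_out = η·W_in = 0.8·500 = 400.0 J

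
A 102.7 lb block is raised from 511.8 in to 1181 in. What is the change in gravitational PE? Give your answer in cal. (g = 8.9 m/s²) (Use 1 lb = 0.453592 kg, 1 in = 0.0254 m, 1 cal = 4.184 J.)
Convert to SI: m = 46.5839 kg, Δh = 16.9977 m
ΔPE = mgΔh = (46.5839)(8.9)(16.9977) = 7047.18 J = 1684 cal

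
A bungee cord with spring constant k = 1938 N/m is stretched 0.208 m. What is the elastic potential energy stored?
PE = ½kx² = ½(1938)(0.208)² = 41.92 J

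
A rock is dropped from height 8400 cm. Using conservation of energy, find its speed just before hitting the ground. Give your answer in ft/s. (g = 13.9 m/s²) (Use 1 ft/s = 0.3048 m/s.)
Convert to SI: h = 84.0 m
mgh = ½mv² ⇒ v = √(2gh) = √(2·13.9·84.0) = 48.3239 m/s = 158.5 ft/s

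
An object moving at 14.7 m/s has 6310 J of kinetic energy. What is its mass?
m = 2·KE/v² = 2·6310/(14.7)² = 58.4 kg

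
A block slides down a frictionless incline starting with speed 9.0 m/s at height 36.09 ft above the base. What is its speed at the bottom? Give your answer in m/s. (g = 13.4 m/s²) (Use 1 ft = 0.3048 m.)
Convert to SI: v₀ = 9.0 m/s, h = 11.0002 m
½mv₀² + mgh = ½mv² ⇒ v = √(v₀² + 2gh) = √(9.0² + 2·13.4·11.0002) = 19.39 m/s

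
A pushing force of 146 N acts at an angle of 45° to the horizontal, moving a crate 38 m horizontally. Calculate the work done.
W = F·d·cosθ = (146)(38)cos(45°) = 3923 J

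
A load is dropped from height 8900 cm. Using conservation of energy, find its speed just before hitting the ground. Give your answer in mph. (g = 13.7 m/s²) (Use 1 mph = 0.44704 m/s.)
Convert to SI: h = 89.0 m
mgh = ½mv² ⇒ v = √(2gh) = √(2·13.7·89.0) = 49.3822 m/s = 110.5 mph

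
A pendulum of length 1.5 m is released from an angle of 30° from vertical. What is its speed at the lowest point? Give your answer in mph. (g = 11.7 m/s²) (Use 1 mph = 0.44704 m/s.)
h = L(1 − cosθ) = 1.5(1 − cos30°) = 0.200962 m
v = √(2gh) = √(2·11.7·0.200962) = 2.16853 m/s = 4.851 mph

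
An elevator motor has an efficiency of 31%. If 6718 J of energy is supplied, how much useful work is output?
W_out = η·W_in = 0.31·6718 = 2082.58 J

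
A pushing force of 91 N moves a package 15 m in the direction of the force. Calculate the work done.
W = F·d = (91)(15) = 1365 J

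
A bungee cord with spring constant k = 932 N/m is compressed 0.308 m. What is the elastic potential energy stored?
PE = ½kx² = ½(932)(0.308)² = 44.21 J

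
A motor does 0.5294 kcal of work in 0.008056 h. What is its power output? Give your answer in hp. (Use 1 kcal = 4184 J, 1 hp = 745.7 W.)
Convert to SI: W = 2215.01 J, t = 29.0016 s
P = W/t = 2215.01/29.0016 = 76.3754 W = 0.1024 hp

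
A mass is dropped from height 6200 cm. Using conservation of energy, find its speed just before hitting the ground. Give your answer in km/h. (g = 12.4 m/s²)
Convert to SI: h = 62.0 m
mgh = ½mv² ⇒ v = √(2gh) = √(2·12.4·62.0) = 39.2122 m/s = 141.2 km/h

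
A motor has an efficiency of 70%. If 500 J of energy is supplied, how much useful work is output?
W_out = η·W_in = 0.7·500 = 350.0 J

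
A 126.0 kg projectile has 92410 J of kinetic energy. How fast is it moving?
v = √(2·KE/m) = √(2·92410/126.0) = 38.3 m/s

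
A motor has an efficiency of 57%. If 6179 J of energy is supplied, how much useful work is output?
W_out = η·W_in = 0.57·6179 = 3522.03 J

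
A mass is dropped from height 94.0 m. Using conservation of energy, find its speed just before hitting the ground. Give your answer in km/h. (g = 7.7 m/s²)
mgh = ½mv² ⇒ v = √(2gh) = √(2·7.7·94.0) = 38.0473 m/s = 137.0 km/h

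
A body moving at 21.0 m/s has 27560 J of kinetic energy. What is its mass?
m = 2·KE/v² = 2·27560/(21.0)² = 125.0 kg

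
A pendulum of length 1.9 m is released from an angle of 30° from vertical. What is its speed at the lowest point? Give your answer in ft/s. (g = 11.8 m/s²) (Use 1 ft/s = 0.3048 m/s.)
h = L(1 − cosθ) = 1.9(1 − cos30°) = 0.254552 m
v = √(2gh) = √(2·11.8·0.254552) = 2.451 m/s = 8.041 ft/s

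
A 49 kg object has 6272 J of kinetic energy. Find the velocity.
v = √(2·KE/m) = √(2·6272/49) = 16.0 m/s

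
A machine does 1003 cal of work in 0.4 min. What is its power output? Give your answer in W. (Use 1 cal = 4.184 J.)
Convert to SI: W = 4196.55 J, t = 24.0 s
P = W/t = 4196.55/24.0 = 174.9 W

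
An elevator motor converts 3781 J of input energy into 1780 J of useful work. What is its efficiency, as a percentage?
η = W_out/W_in = 1780/3781 = 47.08%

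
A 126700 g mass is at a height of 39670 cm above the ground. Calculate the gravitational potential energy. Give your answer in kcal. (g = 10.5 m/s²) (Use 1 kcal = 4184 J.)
Convert to SI: m = 126.7 kg, h = 396.7 m
PE = mgh = (126.7)(10.5)(396.7) = 527750 J = 126.1 kcal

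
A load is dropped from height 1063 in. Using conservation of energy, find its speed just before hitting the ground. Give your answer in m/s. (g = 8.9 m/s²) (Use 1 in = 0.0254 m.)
Convert to SI: h = 27.0002 m
mgh = ½mv² ⇒ v = √(2gh) = √(2·8.9·27.0002) = 21.92 m/s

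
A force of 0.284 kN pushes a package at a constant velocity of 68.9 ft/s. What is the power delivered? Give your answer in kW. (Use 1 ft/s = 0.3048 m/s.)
Convert to SI: F = 284.0 N, v = 21.0007 m/s
P = Fv = (284.0)(21.0007) = 5964.2 W = 5.964 kW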